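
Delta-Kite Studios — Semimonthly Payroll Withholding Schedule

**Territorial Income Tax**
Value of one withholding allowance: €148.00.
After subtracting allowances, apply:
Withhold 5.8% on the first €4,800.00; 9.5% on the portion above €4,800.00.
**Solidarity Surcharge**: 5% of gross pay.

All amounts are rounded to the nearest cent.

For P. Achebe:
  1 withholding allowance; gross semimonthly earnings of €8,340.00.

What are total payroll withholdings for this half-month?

Territorial Income Tax: taxable = €8,340.00 − 1×€148.00 = €8,192.00
  €278.40 + 9.5% × (€8,192.00 − €4,800.00) = €278.40 + 9.5% × €3,392.00 = €600.64
Solidarity Surcharge: 5% × €8,340.00 = €417.00
Total: €600.64 + €417.00 = €1,017.64

€1,017.64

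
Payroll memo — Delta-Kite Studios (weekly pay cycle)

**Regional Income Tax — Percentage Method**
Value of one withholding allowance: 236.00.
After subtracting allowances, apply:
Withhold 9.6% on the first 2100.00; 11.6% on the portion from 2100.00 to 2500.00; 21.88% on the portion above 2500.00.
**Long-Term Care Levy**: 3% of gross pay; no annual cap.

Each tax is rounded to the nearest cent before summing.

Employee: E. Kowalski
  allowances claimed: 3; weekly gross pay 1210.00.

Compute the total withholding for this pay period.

Regional Income Tax: taxable = 1210.00 − 3×236.00 = 502.00
  9.6% × 502.00 = 48.19
Long-Term Care Levy: 3% × 1210.00 = 36.30
Total: 48.19 + 36.30 = 84.49

84.49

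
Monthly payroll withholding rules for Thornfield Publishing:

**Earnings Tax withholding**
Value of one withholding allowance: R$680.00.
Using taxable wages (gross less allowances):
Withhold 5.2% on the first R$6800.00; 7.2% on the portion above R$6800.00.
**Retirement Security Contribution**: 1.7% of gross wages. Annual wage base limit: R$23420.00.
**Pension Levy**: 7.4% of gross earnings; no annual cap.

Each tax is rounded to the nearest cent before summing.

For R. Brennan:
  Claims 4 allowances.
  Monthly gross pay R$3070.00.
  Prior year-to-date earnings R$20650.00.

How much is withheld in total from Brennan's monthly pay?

R$292.47

Earnings Tax: taxable = R$3070.00 − 4×R$680.00 = R$350.00
  5.2% × R$350.00 = R$18.20
Retirement Security Contribution: cap R$23420.00 − YTD R$20650.00 = R$2770.00 subject; 1.7% × R$2770.00 = R$47.09
Pension Levy: 7.4% × R$3070.00 = R$227.18
Total: R$18.20 + R$47.09 + R$227.18 = R$292.47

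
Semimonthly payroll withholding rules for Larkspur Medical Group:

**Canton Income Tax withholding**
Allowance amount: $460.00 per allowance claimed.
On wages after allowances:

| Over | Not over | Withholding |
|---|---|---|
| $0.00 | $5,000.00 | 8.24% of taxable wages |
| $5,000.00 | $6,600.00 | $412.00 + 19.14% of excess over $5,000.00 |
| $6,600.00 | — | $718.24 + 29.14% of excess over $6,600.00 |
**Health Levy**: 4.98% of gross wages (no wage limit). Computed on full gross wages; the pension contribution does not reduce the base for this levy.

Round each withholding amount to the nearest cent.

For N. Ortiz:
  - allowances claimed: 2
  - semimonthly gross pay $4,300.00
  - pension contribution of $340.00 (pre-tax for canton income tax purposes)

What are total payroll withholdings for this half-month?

$464.64

Canton Income Tax: taxable = $4,300.00 − $340.00 − 2×$460.00 = $3,040.00
  8.24% × $3,040.00 = $250.50
Health Levy: 4.98% × $4,300.00 = $214.14
Total: $250.50 + $214.14 = $464.64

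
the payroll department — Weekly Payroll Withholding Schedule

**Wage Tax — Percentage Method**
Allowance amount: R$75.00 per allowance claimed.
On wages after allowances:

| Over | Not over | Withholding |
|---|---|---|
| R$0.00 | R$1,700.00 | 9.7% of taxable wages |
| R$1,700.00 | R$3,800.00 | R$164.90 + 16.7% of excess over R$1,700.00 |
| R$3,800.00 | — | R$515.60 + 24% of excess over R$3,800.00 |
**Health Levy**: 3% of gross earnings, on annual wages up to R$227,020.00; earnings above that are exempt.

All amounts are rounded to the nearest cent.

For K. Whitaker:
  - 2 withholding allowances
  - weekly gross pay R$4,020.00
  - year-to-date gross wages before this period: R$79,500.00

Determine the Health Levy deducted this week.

Health Levy: 3% × R$4,020.00 = R$120.60

R$120.60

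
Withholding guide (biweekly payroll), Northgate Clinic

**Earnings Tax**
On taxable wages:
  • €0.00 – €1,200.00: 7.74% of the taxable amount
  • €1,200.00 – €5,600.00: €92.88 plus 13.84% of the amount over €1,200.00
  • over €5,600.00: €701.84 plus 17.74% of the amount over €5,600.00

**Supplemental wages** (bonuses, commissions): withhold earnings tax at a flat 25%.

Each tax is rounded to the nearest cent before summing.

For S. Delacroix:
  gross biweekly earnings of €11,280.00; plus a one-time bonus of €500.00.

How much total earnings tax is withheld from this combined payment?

Earnings Tax: taxable = €11,280.00
  €701.84 + 17.74% × (€11,280.00 − €5,600.00) = €701.84 + 17.74% × €5,680.00 = €1,709.47
Supplemental (25% flat on bonus): 25% × €500.00 = €125.00
Total earnings tax: €1,709.47 + €125.00 = €1,834.47

€1,834.47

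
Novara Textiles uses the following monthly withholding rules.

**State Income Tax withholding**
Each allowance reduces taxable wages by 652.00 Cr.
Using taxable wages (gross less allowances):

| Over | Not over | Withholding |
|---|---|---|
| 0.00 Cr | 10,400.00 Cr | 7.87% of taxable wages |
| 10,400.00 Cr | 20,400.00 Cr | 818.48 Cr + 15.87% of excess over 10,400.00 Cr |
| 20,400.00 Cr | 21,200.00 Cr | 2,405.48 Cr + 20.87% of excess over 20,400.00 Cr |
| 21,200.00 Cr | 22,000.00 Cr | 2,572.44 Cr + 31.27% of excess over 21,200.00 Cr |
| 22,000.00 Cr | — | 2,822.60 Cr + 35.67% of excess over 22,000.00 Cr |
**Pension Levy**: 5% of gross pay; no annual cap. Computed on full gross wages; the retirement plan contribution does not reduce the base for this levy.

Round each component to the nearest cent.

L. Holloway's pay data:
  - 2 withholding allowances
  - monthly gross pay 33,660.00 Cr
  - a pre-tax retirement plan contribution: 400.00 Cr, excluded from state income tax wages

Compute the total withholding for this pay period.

State Income Tax: taxable = 33,660.00 Cr − 400.00 Cr − 2×652.00 Cr = 31,956.00 Cr
  2,822.60 Cr + 35.67% × (31,956.00 Cr − 22,000.00 Cr) = 2,822.60 Cr + 35.67% × 9,956.00 Cr = 6,373.91 Cr
Pension Levy: 5% × 33,660.00 Cr = 1,683.00 Cr
Total: 6,373.91 Cr + 1,683.00 Cr = 8,056.91 Cr

8,056.91 Cr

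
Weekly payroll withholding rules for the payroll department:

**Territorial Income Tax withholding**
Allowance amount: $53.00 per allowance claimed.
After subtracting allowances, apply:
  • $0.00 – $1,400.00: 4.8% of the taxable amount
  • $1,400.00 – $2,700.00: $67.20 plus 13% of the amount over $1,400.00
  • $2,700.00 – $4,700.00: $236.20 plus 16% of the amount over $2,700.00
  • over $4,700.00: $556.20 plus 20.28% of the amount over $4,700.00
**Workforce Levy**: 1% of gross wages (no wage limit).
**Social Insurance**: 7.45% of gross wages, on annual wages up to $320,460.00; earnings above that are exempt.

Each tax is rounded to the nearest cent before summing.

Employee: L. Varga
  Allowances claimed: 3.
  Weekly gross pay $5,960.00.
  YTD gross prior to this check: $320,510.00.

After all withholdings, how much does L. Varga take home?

$5,120.92

Territorial Income Tax: taxable = $5,960.00 − 3×$53.00 = $5,801.00
  $556.20 + 20.28% × ($5,801.00 − $4,700.00) = $556.20 + 20.28% × $1,101.00 = $779.48
Workforce Levy: 1% × $5,960.00 = $59.60
Social Insurance: YTD $320,510.00 ≥ cap $320,460.00 → $0.00
Total withheld: $779.48 + $59.60 + $0.00 = $839.08
Net pay: $5,960.00 − $839.08 = $5,120.92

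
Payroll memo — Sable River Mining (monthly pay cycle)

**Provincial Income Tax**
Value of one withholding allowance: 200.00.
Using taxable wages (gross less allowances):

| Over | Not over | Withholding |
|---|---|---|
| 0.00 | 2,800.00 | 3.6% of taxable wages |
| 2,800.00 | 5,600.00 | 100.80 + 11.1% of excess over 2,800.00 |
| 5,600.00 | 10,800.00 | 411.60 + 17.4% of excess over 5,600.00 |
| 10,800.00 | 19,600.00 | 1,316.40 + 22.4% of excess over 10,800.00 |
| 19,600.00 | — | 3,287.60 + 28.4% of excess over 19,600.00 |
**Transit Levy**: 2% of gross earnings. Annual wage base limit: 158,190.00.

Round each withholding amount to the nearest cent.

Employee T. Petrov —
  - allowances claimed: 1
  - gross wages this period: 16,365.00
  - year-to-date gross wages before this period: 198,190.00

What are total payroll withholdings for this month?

Provincial Income Tax: taxable = 16,365.00 − 1×200.00 = 16,165.00
  1,316.40 + 22.4% × (16,165.00 − 10,800.00) = 1,316.40 + 22.4% × 5,365.00 = 2,518.16
Transit Levy: YTD 198,190.00 ≥ cap 158,190.00 → 0.00
Total: 2,518.16 + 0.00 = 2,518.16

2,518.16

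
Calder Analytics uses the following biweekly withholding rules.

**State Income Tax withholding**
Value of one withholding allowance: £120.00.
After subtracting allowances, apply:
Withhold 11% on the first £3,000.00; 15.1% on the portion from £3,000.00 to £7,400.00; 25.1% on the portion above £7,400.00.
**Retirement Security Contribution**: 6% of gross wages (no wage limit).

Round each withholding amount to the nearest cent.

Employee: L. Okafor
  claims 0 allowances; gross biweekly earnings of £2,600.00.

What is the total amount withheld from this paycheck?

£442.00

State Income Tax: taxable = £2,600.00
  11% × £2,600.00 = £286.00
Retirement Security Contribution: 6% × £2,600.00 = £156.00
Total: £286.00 + £156.00 = £442.00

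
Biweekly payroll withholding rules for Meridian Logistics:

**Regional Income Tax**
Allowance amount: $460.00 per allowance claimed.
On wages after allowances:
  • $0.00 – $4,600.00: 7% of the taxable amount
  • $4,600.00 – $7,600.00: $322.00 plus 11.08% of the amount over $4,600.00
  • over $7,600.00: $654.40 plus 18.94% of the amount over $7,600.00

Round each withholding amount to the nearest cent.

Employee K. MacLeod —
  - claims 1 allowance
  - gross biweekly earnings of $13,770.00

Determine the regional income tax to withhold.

Regional Income Tax: taxable = $13,770.00 − 1×$460.00 = $13,310.00
  $654.40 + 18.94% × ($13,310.00 − $7,600.00) = $654.40 + 18.94% × $5,710.00 = $1,735.87

$1,735.87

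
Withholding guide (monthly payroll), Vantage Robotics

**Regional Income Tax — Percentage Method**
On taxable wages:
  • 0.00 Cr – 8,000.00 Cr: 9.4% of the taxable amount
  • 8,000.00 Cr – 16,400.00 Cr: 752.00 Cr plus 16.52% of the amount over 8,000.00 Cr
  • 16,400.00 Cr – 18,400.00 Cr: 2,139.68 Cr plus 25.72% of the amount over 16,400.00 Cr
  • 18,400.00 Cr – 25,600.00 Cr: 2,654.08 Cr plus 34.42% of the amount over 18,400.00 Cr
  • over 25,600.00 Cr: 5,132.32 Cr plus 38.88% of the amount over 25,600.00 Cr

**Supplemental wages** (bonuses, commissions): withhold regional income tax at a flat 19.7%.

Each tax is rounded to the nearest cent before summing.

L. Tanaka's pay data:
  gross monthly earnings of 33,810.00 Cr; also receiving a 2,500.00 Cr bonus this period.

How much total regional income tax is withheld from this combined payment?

Regional Income Tax: taxable = 33,810.00 Cr
  5,132.32 Cr + 38.88% × (33,810.00 Cr − 25,600.00 Cr) = 5,132.32 Cr + 38.88% × 8,210.00 Cr = 8,324.37 Cr
Supplemental (19.7% flat on bonus): 19.7% × 2,500.00 Cr = 492.50 Cr
Total regional income tax: 8,324.37 Cr + 492.50 Cr = 8,816.87 Cr

8,816.87 Cr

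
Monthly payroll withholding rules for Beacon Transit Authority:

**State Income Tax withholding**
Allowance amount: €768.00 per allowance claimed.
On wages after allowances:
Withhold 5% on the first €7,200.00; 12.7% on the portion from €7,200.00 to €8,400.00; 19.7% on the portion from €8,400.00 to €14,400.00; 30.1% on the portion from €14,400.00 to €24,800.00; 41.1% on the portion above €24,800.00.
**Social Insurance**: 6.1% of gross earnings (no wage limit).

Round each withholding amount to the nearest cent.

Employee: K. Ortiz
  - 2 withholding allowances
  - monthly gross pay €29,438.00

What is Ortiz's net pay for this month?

State Income Tax: taxable = €29,438.00 − 2×€768.00 = €27,902.00
  €4,824.80 + 41.1% × (€27,902.00 − €24,800.00) = €4,824.80 + 41.1% × €3,102.00 = €6,099.72
Social Insurance: 6.1% × €29,438.00 = €1,795.72
Total withheld: €6,099.72 + €1,795.72 = €7,895.44
Net pay: €29,438.00 − €7,895.44 = €21,542.56

€21,542.56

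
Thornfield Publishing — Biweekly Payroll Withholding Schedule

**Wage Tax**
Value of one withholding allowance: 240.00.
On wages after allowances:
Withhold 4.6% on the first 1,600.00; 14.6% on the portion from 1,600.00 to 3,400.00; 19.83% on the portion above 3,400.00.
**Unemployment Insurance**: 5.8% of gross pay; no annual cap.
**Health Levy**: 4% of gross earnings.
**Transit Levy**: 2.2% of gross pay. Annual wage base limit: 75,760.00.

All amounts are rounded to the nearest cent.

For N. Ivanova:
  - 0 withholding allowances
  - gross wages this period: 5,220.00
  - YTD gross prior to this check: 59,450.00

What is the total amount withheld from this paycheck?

Wage Tax: taxable = 5,220.00
  336.40 + 19.83% × (5,220.00 − 3,400.00) = 336.40 + 19.83% × 1,820.00 = 697.31
Unemployment Insurance: 5.8% × 5,220.00 = 302.76
Health Levy: 4% × 5,220.00 = 208.80
Transit Levy: 2.2% × 5,220.00 = 114.84
Total: 697.31 + 302.76 + 208.80 + 114.84 = 1,323.71

1,323.71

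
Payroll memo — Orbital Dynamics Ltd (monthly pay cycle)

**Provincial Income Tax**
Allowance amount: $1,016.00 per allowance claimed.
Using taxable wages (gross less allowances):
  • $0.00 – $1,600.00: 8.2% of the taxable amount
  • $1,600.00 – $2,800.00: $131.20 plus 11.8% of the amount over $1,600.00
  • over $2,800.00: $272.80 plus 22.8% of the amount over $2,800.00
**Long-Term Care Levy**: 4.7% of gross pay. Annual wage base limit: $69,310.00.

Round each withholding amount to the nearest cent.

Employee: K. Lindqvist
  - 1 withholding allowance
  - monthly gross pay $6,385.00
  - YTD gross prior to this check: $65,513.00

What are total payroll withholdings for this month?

$1,036.99

Provincial Income Tax: taxable = $6,385.00 − 1×$1,016.00 = $5,369.00
  $272.80 + 22.8% × ($5,369.00 − $2,800.00) = $272.80 + 22.8% × $2,569.00 = $858.53
Long-Term Care Levy: cap $69,310.00 − YTD $65,513.00 = $3,797.00 subject; 4.7% × $3,797.00 = $178.46
Total: $858.53 + $178.46 = $1,036.99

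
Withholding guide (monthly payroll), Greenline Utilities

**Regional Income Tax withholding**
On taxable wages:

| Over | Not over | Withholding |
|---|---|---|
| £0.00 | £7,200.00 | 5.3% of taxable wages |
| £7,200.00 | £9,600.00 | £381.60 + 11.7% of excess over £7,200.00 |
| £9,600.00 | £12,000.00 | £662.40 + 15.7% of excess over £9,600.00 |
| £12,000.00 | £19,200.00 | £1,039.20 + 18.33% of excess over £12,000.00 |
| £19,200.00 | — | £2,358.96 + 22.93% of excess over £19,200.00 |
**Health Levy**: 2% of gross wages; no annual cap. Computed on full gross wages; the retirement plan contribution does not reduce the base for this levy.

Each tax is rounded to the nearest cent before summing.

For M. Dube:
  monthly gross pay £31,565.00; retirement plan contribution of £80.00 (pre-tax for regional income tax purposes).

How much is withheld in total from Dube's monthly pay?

Regional Income Tax: taxable = £31,565.00 − £80.00 = £31,485.00
  £2,358.96 + 22.93% × (£31,485.00 − £19,200.00) = £2,358.96 + 22.93% × £12,285.00 = £5,175.91
Health Levy: 2% × £31,565.00 = £631.30
Total: £5,175.91 + £631.30 = £5,807.21

£5,807.21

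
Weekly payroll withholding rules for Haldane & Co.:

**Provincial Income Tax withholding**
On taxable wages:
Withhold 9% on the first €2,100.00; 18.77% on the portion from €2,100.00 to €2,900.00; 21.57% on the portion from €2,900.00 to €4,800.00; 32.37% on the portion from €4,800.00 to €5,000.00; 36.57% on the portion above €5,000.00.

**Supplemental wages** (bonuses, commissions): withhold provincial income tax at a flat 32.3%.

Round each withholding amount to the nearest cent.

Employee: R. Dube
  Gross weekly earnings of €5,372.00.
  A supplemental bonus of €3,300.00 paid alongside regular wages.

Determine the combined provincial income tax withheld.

Provincial Income Tax: taxable = €5,372.00
  €813.73 + 36.57% × (€5,372.00 − €5,000.00) = €813.73 + 36.57% × €372.00 = €949.77
Supplemental (32.3% flat on bonus): 32.3% × €3,300.00 = €1,065.90
Total provincial income tax: €949.77 + €1,065.90 = €2,015.67

€2,015.67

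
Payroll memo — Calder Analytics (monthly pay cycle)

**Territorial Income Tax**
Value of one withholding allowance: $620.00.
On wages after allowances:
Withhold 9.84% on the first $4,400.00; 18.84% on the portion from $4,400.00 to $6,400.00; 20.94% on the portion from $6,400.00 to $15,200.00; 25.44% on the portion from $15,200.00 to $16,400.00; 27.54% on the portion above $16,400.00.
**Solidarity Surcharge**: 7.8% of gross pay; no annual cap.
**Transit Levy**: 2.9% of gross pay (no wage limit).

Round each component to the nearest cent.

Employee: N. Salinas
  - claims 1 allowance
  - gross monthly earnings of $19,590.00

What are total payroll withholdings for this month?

Territorial Income Tax: taxable = $19,590.00 − 1×$620.00 = $18,970.00
  $2,957.76 + 27.54% × ($18,970.00 − $16,400.00) = $2,957.76 + 27.54% × $2,570.00 = $3,665.54
Solidarity Surcharge: 7.8% × $19,590.00 = $1,528.02
Transit Levy: 2.9% × $19,590.00 = $568.11
Total: $3,665.54 + $1,528.02 + $568.11 = $5,761.67

$5,761.67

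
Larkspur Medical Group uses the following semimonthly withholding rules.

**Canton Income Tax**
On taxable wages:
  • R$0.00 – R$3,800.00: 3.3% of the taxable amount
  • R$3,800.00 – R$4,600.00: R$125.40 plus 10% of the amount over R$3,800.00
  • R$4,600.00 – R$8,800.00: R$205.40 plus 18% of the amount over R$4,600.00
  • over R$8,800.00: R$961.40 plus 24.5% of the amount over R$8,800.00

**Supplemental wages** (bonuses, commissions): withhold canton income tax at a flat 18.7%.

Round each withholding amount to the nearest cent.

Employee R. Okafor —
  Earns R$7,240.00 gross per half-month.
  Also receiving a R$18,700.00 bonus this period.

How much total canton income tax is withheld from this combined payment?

R$4,177.50

Canton Income Tax: taxable = R$7,240.00
  R$205.40 + 18% × (R$7,240.00 − R$4,600.00) = R$205.40 + 18% × R$2,640.00 = R$680.60
Supplemental (18.7% flat on bonus): 18.7% × R$18,700.00 = R$3,496.90
Total canton income tax: R$680.60 + R$3,496.90 = R$4,177.50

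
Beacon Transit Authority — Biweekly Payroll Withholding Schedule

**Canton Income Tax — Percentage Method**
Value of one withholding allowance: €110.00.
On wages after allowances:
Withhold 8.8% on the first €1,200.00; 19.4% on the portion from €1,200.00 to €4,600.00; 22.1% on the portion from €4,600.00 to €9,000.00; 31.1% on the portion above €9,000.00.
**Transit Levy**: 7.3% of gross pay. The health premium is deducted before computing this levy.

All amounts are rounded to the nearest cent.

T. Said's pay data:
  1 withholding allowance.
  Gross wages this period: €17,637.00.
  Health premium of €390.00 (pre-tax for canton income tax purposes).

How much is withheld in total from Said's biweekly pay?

Canton Income Tax: taxable = €17,637.00 − €390.00 − 1×€110.00 = €17,137.00
  €1,737.60 + 31.1% × (€17,137.00 − €9,000.00) = €1,737.60 + 31.1% × €8,137.00 = €4,268.21
Transit Levy: 7.3% × €17,247.00 = €1,259.03
Total: €4,268.21 + €1,259.03 = €5,527.24

€5,527.24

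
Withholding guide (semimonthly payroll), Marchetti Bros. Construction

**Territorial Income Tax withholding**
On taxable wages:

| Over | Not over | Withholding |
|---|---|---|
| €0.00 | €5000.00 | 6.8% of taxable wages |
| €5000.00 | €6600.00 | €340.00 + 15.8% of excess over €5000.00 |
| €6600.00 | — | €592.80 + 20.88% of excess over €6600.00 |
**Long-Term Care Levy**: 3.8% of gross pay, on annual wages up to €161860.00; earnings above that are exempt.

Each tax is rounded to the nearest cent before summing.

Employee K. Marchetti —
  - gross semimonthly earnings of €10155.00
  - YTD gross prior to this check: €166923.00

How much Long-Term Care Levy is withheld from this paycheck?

€0.00

Long-Term Care Levy: YTD €166923.00 ≥ cap €161860.00 → €0.00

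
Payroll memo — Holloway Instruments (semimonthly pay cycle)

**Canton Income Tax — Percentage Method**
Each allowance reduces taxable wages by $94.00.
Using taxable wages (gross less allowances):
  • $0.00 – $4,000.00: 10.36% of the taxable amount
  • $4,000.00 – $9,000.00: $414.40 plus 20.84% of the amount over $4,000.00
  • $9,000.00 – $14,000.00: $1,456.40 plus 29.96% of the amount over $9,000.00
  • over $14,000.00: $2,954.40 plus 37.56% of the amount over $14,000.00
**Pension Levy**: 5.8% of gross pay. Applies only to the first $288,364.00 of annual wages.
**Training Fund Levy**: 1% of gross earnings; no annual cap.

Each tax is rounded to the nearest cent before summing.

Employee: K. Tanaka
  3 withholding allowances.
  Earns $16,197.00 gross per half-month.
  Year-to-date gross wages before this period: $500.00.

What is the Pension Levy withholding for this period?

$939.43

Pension Levy: 5.8% × $16,197.00 = $939.43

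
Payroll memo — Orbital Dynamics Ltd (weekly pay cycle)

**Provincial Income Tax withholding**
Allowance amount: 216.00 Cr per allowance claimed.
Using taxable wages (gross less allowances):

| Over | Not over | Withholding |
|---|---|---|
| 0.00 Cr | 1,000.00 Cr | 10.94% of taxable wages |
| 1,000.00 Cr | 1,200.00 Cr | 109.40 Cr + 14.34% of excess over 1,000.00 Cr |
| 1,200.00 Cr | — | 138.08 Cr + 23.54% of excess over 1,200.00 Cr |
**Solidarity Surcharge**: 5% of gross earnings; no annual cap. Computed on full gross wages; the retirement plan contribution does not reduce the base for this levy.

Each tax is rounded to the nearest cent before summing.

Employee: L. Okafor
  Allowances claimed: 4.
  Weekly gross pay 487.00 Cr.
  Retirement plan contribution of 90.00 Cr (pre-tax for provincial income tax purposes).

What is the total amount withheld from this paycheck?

Provincial Income Tax: taxable = 487.00 Cr − 90.00 Cr − 4×216.00 Cr = -467.00 Cr
  Taxable ≤ 0 → 0.00 Cr
Solidarity Surcharge: 5% × 487.00 Cr = 24.35 Cr
Total: 0.00 Cr + 24.35 Cr = 24.35 Cr

24.35 Cr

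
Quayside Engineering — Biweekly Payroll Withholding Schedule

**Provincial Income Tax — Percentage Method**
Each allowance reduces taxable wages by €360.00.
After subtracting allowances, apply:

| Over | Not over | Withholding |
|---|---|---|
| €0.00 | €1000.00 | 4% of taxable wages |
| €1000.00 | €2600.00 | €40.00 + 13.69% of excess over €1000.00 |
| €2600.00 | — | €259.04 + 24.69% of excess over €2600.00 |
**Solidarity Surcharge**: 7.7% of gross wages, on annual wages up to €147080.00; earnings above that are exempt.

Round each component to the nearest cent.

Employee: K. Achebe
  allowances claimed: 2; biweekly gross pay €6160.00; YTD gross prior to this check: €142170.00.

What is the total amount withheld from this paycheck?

€1338.31

Provincial Income Tax: taxable = €6160.00 − 2×€360.00 = €5440.00
  €259.04 + 24.69% × (€5440.00 − €2600.00) = €259.04 + 24.69% × €2840.00 = €960.24
Solidarity Surcharge: cap €147080.00 − YTD €142170.00 = €4910.00 subject; 7.7% × €4910.00 = €378.07
Total: €960.24 + €378.07 = €1338.31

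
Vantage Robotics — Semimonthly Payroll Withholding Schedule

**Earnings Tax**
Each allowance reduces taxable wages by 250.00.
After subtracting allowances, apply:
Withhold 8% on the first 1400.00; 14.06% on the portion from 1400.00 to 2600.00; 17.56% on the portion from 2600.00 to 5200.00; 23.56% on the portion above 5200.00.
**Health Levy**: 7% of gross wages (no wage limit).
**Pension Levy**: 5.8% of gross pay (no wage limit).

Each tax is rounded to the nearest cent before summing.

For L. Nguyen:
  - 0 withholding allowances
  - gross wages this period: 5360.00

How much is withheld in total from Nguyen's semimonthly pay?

1461.06

Earnings Tax: taxable = 5360.00
  737.28 + 23.56% × (5360.00 − 5200.00) = 737.28 + 23.56% × 160.00 = 774.98
Health Levy: 7% × 5360.00 = 375.20
Pension Levy: 5.8% × 5360.00 = 310.88
Total: 774.98 + 375.20 + 310.88 = 1461.06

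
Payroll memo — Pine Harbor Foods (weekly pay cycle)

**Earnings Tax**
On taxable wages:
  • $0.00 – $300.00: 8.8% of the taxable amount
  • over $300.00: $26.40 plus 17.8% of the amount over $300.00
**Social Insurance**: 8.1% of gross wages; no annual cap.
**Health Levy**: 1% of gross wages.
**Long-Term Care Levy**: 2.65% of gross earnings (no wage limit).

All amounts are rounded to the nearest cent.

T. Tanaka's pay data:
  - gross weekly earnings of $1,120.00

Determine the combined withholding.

$303.96

Earnings Tax: taxable = $1,120.00
  $26.40 + 17.8% × ($1,120.00 − $300.00) = $26.40 + 17.8% × $820.00 = $172.36
Social Insurance: 8.1% × $1,120.00 = $90.72
Health Levy: 1% × $1,120.00 = $11.20
Long-Term Care Levy: 2.65% × $1,120.00 = $29.68
Total: $172.36 + $90.72 + $11.20 + $29.68 = $303.96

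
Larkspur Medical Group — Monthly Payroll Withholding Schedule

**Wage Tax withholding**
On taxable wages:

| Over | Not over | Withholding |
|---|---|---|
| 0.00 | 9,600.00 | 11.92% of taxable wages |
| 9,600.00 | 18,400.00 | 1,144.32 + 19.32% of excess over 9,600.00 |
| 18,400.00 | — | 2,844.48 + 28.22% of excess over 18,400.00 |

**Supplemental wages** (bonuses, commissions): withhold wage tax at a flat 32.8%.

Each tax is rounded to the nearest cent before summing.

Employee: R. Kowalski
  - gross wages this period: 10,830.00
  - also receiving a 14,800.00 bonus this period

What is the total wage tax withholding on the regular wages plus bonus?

6,236.36

Wage Tax: taxable = 10,830.00
  1,144.32 + 19.32% × (10,830.00 − 9,600.00) = 1,144.32 + 19.32% × 1,230.00 = 1,381.96
Supplemental (32.8% flat on bonus): 32.8% × 14,800.00 = 4,854.40
Total wage tax: 1,381.96 + 4,854.40 = 6,236.36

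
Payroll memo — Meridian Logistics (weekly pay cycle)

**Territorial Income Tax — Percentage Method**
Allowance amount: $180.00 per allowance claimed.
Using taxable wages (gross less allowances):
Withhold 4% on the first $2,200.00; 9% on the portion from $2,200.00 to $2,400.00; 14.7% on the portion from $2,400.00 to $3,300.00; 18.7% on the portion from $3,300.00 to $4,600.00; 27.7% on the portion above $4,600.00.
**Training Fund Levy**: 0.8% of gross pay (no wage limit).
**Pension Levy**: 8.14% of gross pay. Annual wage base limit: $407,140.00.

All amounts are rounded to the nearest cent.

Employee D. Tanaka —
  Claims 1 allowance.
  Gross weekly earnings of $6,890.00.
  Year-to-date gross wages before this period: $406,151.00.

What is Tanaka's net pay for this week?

$5,688.51

Territorial Income Tax: taxable = $6,890.00 − 1×$180.00 = $6,710.00
  $481.40 + 27.7% × ($6,710.00 − $4,600.00) = $481.40 + 27.7% × $2,110.00 = $1,065.87
Training Fund Levy: 0.8% × $6,890.00 = $55.12
Pension Levy: cap $407,140.00 − YTD $406,151.00 = $989.00 subject; 8.14% × $989.00 = $80.50
Total withheld: $1,065.87 + $55.12 + $80.50 = $1,201.49
Net pay: $6,890.00 − $1,201.49 = $5,688.51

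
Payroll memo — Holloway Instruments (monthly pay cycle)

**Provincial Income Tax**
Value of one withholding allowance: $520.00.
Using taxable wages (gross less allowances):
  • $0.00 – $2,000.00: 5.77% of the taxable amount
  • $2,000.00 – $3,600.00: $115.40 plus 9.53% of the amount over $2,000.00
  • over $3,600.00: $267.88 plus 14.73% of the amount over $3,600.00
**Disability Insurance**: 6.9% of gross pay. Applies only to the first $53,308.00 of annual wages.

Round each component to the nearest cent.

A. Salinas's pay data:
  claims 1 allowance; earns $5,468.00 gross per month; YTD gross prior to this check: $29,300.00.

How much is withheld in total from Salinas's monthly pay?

$843.73

Provincial Income Tax: taxable = $5,468.00 − 1×$520.00 = $4,948.00
  $267.88 + 14.73% × ($4,948.00 − $3,600.00) = $267.88 + 14.73% × $1,348.00 = $466.44
Disability Insurance: 6.9% × $5,468.00 = $377.29
Total: $466.44 + $377.29 = $843.73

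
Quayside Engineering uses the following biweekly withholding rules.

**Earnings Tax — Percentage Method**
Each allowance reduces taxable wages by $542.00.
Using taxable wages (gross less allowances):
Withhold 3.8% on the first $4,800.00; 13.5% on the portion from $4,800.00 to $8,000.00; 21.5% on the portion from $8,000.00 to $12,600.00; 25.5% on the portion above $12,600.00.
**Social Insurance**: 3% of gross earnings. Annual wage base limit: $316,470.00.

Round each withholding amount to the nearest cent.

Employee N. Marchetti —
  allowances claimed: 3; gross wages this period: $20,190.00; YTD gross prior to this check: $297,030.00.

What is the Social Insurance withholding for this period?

$583.20

Social Insurance: cap $316,470.00 − YTD $297,030.00 = $19,440.00 subject; 3% × $19,440.00 = $583.20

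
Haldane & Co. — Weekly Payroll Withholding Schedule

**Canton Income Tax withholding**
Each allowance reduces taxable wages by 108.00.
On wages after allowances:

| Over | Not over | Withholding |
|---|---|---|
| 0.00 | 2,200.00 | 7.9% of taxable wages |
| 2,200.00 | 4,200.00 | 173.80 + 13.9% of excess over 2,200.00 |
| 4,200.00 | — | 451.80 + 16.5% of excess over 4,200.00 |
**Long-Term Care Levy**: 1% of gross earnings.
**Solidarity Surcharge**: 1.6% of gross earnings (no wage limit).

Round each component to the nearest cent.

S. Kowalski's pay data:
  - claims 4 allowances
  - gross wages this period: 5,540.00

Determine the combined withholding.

745.66

Canton Income Tax: taxable = 5,540.00 − 4×108.00 = 5,108.00
  451.80 + 16.5% × (5,108.00 − 4,200.00) = 451.80 + 16.5% × 908.00 = 601.62
Long-Term Care Levy: 1% × 5,540.00 = 55.40
Solidarity Surcharge: 1.6% × 5,540.00 = 88.64
Total: 601.62 + 55.40 + 88.64 = 745.66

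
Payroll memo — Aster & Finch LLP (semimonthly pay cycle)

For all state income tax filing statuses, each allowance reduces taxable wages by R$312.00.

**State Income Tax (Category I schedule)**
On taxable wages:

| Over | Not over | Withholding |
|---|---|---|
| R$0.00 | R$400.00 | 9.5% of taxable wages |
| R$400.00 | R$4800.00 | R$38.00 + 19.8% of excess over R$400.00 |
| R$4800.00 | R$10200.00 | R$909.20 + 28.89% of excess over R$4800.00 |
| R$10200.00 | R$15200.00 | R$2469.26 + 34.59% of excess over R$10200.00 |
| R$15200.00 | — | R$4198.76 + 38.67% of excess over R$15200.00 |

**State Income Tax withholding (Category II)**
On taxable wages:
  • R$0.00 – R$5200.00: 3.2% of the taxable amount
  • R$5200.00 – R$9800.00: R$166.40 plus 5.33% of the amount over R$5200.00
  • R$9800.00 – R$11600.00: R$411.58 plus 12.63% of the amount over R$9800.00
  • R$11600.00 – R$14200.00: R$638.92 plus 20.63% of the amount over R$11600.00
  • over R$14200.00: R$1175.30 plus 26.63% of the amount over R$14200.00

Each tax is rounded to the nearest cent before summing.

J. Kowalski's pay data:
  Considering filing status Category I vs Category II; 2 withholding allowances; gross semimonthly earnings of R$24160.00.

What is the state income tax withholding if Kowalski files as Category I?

State Income Tax (Category I): taxable = R$24160.00 − 2×R$312.00 = R$23536.00
  R$4198.76 + 38.67% × (R$23536.00 − R$15200.00) = R$4198.76 + 38.67% × R$8336.00 = R$7422.29

R$7422.29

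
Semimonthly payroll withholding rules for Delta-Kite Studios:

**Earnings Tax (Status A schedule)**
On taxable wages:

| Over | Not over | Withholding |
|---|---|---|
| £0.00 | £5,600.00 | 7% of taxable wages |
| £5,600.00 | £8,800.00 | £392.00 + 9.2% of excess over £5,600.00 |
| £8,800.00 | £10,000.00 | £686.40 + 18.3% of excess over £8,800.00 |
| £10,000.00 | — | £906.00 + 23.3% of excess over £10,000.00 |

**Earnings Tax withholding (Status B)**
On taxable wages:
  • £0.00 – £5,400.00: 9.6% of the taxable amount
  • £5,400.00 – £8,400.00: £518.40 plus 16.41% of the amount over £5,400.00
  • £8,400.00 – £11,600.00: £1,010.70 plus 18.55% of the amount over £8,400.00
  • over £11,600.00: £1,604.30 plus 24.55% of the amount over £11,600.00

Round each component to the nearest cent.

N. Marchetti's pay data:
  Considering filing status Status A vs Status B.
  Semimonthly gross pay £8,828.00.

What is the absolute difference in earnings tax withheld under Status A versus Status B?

Earnings Tax (Status A): taxable = £8,828.00
  £686.40 + 18.3% × (£8,828.00 − £8,800.00) = £686.40 + 18.3% × £28.00 = £691.52
Earnings Tax (Status B): taxable = £8,828.00
  £1,010.70 + 18.55% × (£8,828.00 − £8,400.00) = £1,010.70 + 18.55% × £428.00 = £1,090.09
Difference: |£691.52 − £1,090.09| = £398.57 (higher under Status B)

£398.57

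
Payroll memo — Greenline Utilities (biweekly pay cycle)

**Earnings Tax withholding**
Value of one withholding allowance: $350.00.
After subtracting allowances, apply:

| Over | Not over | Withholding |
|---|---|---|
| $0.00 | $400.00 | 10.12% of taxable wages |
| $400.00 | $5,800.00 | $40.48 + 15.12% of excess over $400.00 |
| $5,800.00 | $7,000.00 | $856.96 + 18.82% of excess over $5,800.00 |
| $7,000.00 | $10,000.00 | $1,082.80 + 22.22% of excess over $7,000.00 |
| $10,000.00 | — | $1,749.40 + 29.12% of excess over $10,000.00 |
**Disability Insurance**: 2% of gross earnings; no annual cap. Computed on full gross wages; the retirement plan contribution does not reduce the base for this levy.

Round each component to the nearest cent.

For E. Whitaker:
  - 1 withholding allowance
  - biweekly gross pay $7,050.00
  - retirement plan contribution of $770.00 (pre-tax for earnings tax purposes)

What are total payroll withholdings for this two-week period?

Earnings Tax: taxable = $7,050.00 − $770.00 − 1×$350.00 = $5,930.00
  $856.96 + 18.82% × ($5,930.00 − $5,800.00) = $856.96 + 18.82% × $130.00 = $881.43
Disability Insurance: 2% × $7,050.00 = $141.00
Total: $881.43 + $141.00 = $1,022.43

$1,022.43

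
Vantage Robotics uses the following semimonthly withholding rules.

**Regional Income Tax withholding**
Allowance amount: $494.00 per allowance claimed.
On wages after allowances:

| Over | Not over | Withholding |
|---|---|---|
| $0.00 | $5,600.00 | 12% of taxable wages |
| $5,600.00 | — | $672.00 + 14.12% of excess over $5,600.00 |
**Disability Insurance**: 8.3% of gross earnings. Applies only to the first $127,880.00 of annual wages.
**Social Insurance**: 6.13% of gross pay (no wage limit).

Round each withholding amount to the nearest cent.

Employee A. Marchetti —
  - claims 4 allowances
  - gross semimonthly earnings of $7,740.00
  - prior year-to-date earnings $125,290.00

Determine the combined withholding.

Regional Income Tax: taxable = $7,740.00 − 4×$494.00 = $5,764.00
  $672.00 + 14.12% × ($5,764.00 − $5,600.00) = $672.00 + 14.12% × $164.00 = $695.16
Disability Insurance: cap $127,880.00 − YTD $125,290.00 = $2,590.00 subject; 8.3% × $2,590.00 = $214.97
Social Insurance: 6.13% × $7,740.00 = $474.46
Total: $695.16 + $214.97 + $474.46 = $1,384.59

$1,384.59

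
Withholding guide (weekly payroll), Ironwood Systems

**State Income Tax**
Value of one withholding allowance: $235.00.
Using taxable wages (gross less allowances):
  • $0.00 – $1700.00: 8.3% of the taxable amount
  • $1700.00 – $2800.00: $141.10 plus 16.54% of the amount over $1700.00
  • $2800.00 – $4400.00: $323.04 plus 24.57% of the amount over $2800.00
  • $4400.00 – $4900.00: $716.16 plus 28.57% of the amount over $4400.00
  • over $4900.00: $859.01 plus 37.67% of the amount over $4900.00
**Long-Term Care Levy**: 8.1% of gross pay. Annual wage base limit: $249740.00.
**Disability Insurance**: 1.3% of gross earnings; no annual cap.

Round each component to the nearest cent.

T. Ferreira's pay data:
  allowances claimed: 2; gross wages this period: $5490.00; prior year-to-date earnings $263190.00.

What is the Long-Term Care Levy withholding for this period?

$0.00

Long-Term Care Levy: YTD $263190.00 ≥ cap $249740.00 → $0.00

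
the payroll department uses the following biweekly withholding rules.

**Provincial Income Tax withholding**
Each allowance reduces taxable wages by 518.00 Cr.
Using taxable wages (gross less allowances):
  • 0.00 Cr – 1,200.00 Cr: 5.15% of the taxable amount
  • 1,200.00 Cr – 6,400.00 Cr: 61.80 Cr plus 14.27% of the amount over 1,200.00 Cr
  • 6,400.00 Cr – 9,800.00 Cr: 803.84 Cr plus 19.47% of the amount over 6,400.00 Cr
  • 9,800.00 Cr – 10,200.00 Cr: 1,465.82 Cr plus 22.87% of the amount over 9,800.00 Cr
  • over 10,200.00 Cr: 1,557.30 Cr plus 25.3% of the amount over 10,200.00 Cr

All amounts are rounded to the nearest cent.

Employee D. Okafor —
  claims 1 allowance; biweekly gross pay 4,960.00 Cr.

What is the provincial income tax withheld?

Provincial Income Tax: taxable = 4,960.00 Cr − 1×518.00 Cr = 4,442.00 Cr
  61.80 Cr + 14.27% × (4,442.00 Cr − 1,200.00 Cr) = 61.80 Cr + 14.27% × 3,242.00 Cr = 524.43 Cr

524.43 Cr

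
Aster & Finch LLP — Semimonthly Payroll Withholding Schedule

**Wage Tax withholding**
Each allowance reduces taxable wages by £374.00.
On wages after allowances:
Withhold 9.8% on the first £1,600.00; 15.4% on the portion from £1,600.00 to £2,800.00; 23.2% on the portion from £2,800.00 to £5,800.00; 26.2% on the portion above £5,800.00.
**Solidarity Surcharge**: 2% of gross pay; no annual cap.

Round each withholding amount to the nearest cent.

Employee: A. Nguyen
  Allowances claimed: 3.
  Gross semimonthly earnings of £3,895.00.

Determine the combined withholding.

Wage Tax: taxable = £3,895.00 − 3×£374.00 = £2,773.00
  £156.80 + 15.4% × (£2,773.00 − £1,600.00) = £156.80 + 15.4% × £1,173.00 = £337.44
Solidarity Surcharge: 2% × £3,895.00 = £77.90
Total: £337.44 + £77.90 = £415.34

£415.34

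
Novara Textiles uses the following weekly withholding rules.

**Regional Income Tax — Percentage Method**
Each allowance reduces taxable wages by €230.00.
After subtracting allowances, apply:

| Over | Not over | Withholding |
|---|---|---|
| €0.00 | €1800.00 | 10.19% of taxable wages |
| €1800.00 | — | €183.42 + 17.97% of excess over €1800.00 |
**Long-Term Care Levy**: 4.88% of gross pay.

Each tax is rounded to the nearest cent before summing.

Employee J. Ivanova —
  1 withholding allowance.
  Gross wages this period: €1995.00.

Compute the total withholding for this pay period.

€277.21

Regional Income Tax: taxable = €1995.00 − 1×€230.00 = €1765.00
  10.19% × €1765.00 = €179.85
Long-Term Care Levy: 4.88% × €1995.00 = €97.36
Total: €179.85 + €97.36 = €277.21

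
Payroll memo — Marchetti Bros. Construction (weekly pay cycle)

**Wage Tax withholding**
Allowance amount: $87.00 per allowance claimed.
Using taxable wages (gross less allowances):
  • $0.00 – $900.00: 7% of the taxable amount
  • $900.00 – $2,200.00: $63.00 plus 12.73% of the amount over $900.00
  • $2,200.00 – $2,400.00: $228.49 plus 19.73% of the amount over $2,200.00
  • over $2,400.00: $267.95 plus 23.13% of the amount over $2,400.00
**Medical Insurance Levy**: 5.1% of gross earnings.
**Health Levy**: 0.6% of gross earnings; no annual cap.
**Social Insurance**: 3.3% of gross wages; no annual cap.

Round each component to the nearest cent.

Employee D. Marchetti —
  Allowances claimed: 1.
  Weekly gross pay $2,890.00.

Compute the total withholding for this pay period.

$621.26

Wage Tax: taxable = $2,890.00 − 1×$87.00 = $2,803.00
  $267.95 + 23.13% × ($2,803.00 − $2,400.00) = $267.95 + 23.13% × $403.00 = $361.16
Medical Insurance Levy: 5.1% × $2,890.00 = $147.39
Health Levy: 0.6% × $2,890.00 = $17.34
Social Insurance: 3.3% × $2,890.00 = $95.37
Total: $361.16 + $147.39 + $17.34 + $95.37 = $621.26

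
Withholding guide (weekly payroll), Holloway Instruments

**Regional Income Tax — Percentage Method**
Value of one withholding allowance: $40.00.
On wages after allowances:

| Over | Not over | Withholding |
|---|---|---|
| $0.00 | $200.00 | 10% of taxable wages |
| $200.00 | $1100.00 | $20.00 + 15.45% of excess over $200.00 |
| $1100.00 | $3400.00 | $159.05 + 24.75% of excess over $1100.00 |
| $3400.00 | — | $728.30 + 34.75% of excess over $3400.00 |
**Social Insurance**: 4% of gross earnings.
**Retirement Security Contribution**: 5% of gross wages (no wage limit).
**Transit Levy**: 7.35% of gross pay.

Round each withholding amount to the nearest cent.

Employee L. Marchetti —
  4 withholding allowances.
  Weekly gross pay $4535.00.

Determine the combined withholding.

$1808.58

Regional Income Tax: taxable = $4535.00 − 4×$40.00 = $4375.00
  $728.30 + 34.75% × ($4375.00 − $3400.00) = $728.30 + 34.75% × $975.00 = $1067.11
Social Insurance: 4% × $4535.00 = $181.40
Retirement Security Contribution: 5% × $4535.00 = $226.75
Transit Levy: 7.35% × $4535.00 = $333.32
Total: $1067.11 + $181.40 + $226.75 + $333.32 = $1808.58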